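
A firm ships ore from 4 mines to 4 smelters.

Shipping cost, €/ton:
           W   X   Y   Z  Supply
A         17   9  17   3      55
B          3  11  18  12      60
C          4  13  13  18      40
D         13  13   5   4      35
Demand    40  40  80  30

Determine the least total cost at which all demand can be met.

One minimum-cost allocation:
  A–X: 25 × €9 = €225
  A–Z: 30 × €3 = €90
  B–W: 40 × €3 = €120
  B–X: 15 × €11 = €165
  B–Y: 5 × €18 = €90
  C–Y: 40 × €13 = €520
  D–Y: 35 × €5 = €175
Total = 225 + 90 + 120 + 165 + 90 + 520 + 175 = €1385.

1385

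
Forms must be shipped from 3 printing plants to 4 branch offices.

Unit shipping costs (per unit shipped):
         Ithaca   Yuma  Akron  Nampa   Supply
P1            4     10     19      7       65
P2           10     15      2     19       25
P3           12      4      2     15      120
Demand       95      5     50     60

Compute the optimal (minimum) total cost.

1590

Optimal allocation:
  P1 to Ithaca: 5 × 4 = 20
  P1 to Nampa: 60 × 7 = 420
  P2 to Ithaca: 25 × 10 = 250
  P3 to Ithaca: 65 × 12 = 780
  P3 to Yuma: 5 × 4 = 20
  P3 to Akron: 50 × 2 = 100
Total = 20 + 420 + 250 + 780 + 20 + 100 = 1590.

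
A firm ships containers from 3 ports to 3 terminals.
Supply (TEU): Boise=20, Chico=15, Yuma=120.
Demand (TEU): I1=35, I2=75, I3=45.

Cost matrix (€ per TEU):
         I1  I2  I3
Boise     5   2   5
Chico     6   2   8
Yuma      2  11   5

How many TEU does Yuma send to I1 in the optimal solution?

35

Solving gives:
  Boise–I2: 20 × €2 = €40
  Chico–I2: 15 × €2 = €30
  Yuma–I1: 35 × €2 = €70
  Yuma–I2: 40 × €11 = €440
  Yuma–I3: 45 × €5 = €225
Total cost = €805.
So Yuma→I1 carries 35 TEU.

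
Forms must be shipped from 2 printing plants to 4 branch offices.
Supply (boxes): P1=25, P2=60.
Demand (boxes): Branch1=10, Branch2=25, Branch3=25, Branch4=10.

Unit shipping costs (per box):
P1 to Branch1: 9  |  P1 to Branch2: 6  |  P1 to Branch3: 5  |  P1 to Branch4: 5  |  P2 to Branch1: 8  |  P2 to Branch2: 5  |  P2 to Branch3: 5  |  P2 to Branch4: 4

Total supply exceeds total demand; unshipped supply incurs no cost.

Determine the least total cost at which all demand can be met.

Optimal allocation:
  P1 to Branch3: 25 boxes
  P2 to Branch1: 10 boxes
  P2 to Branch2: 25 boxes
  P2 to Branch4: 10 boxes
Total cost = 370.

370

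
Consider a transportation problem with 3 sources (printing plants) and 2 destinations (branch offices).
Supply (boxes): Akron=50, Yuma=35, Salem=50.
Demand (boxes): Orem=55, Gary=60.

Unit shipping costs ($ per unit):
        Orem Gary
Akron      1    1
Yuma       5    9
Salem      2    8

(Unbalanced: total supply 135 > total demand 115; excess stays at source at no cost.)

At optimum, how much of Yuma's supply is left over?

Minimum-cost shipments:
  Akron->Gary: 50 boxes
  Yuma->Orem: 5 boxes
  Yuma->Gary: 10 boxes
  Salem->Orem: 50 boxes
Total cost = $265.
Yuma ships 15 of its 35, leaving 20.

20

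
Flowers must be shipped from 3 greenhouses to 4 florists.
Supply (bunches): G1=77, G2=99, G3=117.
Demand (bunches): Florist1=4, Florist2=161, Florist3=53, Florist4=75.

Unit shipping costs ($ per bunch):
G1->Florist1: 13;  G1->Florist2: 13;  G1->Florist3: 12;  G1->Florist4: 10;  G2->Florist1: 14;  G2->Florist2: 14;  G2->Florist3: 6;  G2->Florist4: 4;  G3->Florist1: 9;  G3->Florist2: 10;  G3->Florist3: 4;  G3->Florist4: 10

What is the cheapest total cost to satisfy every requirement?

A cheapest plan:
  G1->Florist2: 77 × $13 = $1001
  G2->Florist3: 24 × $6 = $144
  G2->Florist4: 75 × $4 = $300
  G3->Florist1: 4 × $9 = $36
  G3->Florist2: 84 × $10 = $840
  G3->Florist3: 29 × $4 = $116
Total = 1001 + 144 + 300 + 36 + 840 + 116 = $2437.
(Supply check: G1 ships 77; G2 ships 99; G3 ships 117.)

2437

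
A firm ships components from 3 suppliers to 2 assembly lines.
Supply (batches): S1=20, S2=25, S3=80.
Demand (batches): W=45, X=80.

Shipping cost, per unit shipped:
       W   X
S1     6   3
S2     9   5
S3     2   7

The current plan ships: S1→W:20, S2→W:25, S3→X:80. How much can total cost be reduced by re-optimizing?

385

Current plan cost = 20·6 + 25·9 + 80·7 = 905.
Optimal plan:
  S1→X: 20 × 3 = 60
  S2→X: 25 × 5 = 125
  S3→W: 45 × 2 = 90
  S3→X: 35 × 7 = 245
Optimal cost = 520.
Saving = 905 − 520 = 385.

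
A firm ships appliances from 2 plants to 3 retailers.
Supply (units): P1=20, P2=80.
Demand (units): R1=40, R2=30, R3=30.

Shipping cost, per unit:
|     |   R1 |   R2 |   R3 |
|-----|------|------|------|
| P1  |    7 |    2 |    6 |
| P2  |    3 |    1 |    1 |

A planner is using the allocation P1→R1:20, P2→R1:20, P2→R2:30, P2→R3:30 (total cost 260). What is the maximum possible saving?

60

Current plan cost = 20·7 + 20·3 + 30·1 + 30·1 = 260.
Optimal plan:
  P1–R2: 20 × 2 = 40
  P2–R1: 40 × 3 = 120
  P2–R2: 10 × 1 = 10
  P2–R3: 30 × 1 = 30
Optimal cost = 200.
Saving = 260 − 200 = 60.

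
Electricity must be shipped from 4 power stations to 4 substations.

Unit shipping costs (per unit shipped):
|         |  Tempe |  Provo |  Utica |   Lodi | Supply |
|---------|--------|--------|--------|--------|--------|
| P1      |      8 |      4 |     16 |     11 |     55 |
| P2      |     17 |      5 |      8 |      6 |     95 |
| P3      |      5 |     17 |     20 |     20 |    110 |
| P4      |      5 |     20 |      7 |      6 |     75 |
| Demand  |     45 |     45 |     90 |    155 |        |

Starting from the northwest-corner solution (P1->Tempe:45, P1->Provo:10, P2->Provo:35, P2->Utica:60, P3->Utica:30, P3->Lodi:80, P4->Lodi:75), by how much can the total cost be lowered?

Current plan cost = 45·8 + 10·4 + 35·5 + 60·8 + 30·20 + 80·20 + 75·6 = 3705.
Optimal plan:
  P1–Provo: 45 × 4 = 180
  P1–Lodi: 10 × 11 = 110
  P2–Lodi: 95 × 6 = 570
  P3–Tempe: 45 × 5 = 225
  P3–Utica: 65 × 20 = 1300
  P4–Utica: 25 × 7 = 175
  P4–Lodi: 50 × 6 = 300
Optimal cost = 2860.
Saving = 3705 − 2860 = 845.

845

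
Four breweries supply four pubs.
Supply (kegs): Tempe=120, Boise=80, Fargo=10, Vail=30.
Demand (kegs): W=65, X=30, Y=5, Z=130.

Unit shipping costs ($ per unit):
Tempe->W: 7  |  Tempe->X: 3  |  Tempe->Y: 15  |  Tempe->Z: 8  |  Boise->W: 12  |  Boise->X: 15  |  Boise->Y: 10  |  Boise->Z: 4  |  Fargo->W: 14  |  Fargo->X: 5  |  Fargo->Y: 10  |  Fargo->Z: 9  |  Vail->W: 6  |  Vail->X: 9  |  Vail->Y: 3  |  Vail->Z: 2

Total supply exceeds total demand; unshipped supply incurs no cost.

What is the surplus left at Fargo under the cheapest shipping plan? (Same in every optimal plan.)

10

Minimum-cost shipments:
  Tempe->W: 65 × $7 = $455
  Tempe->X: 30 × $3 = $90
  Tempe->Z: 25 × $8 = $200
  Boise->Z: 80 × $4 = $320
  Vail->Y: 5 × $3 = $15
  Vail->Z: 25 × $2 = $50
Total cost = $1130.
Fargo ships 0 of its 10, leaving 10.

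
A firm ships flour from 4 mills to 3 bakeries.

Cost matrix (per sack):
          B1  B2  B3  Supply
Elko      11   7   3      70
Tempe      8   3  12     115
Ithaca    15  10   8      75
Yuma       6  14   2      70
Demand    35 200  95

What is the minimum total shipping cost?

A cheapest plan:
  Elko–B2: 10 × 7 = 70
  Elko–B3: 60 × 3 = 180
  Tempe–B2: 115 × 3 = 345
  Ithaca–B2: 75 × 10 = 750
  Yuma–B1: 35 × 6 = 210
  Yuma–B3: 35 × 2 = 70
Total = 70 + 180 + 345 + 750 + 210 + 70 = 1625.

1625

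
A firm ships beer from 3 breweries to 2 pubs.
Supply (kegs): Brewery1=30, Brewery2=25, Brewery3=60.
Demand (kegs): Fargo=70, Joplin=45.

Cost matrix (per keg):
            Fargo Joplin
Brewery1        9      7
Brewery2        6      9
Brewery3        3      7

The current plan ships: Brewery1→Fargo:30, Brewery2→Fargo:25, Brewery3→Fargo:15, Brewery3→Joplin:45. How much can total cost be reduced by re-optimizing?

Current plan cost = 30·9 + 25·6 + 15·3 + 45·7 = 780.
Optimal plan:
  Brewery1–Joplin: 30 kegs
  Brewery2–Fargo: 10 kegs
  Brewery2–Joplin: 15 kegs
  Brewery3–Fargo: 60 kegs
Optimal cost = 585.
Saving = 780 − 585 = 195.

195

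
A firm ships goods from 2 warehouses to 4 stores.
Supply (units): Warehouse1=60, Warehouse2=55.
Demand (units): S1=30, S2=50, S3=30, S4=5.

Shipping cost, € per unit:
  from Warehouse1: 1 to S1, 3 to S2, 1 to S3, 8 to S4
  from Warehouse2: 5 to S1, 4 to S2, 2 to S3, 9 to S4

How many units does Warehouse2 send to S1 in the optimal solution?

Optimal shipments:
  Warehouse1–S1: 30 units
  Warehouse1–S2: 30 units
  Warehouse2–S2: 20 units
  Warehouse2–S3: 30 units
  Warehouse2–S4: 5 units
Total cost = €305.
The route Warehouse2→S1 is not used.

0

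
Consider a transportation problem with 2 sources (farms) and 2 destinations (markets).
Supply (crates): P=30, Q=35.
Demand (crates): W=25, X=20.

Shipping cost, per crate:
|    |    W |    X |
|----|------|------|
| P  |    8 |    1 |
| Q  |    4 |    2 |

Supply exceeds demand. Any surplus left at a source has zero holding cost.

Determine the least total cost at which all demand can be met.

120

Optimal allocation:
  P–X: 20 × 1 = 20
  Q–W: 25 × 4 = 100
Total = 20 + 100 = 120.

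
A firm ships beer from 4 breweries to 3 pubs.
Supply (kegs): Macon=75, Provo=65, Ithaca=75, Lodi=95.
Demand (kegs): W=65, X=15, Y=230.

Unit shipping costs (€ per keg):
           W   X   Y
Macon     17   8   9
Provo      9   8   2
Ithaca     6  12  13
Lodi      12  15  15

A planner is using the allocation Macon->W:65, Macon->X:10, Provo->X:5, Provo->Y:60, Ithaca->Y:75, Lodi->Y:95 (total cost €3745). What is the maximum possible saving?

1010

Current plan cost = 65·17 + 10·8 + 5·8 + 60·2 + 75·13 + 95·15 = €3745.
Optimal plan:
  Macon–X: 15 × €8 = €120
  Macon–Y: 60 × €9 = €540
  Provo–Y: 65 × €2 = €130
  Ithaca–W: 65 × €6 = €390
  Ithaca–Y: 10 × €13 = €130
  Lodi–Y: 95 × €15 = €1425
Optimal cost = €2735.
Saving = 3745 − 2735 = €1010.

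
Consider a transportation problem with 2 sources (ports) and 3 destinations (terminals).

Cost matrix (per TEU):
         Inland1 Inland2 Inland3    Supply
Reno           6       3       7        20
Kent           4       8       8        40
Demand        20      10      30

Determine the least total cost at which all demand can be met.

A cheapest plan:
  Reno->Inland2: 10 × 3 = 30
  Reno->Inland3: 10 × 7 = 70
  Kent->Inland1: 20 × 4 = 80
  Kent->Inland3: 20 × 8 = 160
Total = 30 + 70 + 80 + 160 = 340.
(Supply check: Reno ships 20; Kent ships 40.)

340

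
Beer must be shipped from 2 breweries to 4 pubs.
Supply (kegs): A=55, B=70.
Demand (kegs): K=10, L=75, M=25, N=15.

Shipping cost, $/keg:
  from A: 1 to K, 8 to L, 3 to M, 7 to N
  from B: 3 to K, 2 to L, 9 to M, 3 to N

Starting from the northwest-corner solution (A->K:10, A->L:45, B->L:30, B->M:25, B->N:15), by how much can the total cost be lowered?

330

Current plan cost = 10·1 + 45·8 + 30·2 + 25·9 + 15·3 = $700.
Optimal plan:
  A->K: 10 kegs
  A->L: 5 kegs
  A->M: 25 kegs
  A->N: 15 kegs
  B->L: 70 kegs
Optimal cost = $370.
Saving = 700 − 370 = $330.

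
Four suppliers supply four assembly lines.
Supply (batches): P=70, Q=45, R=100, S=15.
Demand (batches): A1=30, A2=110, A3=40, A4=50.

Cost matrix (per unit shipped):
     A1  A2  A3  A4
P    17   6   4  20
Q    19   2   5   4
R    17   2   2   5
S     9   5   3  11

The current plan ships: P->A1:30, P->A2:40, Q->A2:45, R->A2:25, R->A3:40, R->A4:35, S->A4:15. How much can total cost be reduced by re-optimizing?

275

Current plan cost = 30·17 + 40·6 + 45·2 + 25·2 + 40·2 + 35·5 + 15·11 = 1310.
Optimal plan:
  P to A1: 15 × 17 = 255
  P to A2: 15 × 6 = 90
  P to A3: 40 × 4 = 160
  Q to A4: 45 × 4 = 180
  R to A2: 95 × 2 = 190
  R to A4: 5 × 5 = 25
  S to A1: 15 × 9 = 135
Optimal cost = 1035.
Saving = 1310 − 1035 = 275.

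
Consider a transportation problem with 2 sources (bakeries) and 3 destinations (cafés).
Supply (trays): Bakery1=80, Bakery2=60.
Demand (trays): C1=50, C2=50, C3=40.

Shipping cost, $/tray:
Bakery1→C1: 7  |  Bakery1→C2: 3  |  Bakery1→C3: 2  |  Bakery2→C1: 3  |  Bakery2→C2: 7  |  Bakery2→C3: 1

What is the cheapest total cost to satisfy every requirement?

370

Optimal allocation:
  Bakery1–C2: 50 × $3 = $150
  Bakery1–C3: 30 × $2 = $60
  Bakery2–C1: 50 × $3 = $150
  Bakery2–C3: 10 × $1 = $10
Total = 150 + 60 + 150 + 10 = $370.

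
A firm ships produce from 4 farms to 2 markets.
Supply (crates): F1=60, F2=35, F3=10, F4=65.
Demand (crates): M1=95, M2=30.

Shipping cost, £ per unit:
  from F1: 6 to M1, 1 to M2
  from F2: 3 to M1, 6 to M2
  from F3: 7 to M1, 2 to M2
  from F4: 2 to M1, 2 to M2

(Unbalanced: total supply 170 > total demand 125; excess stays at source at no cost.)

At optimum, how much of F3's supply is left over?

10

An optimal plan:
  F1–M2: 30 crates
  F2–M1: 30 crates
  F4–M1: 65 crates
Total cost = £250.
F3 ships 0 of its 10, leaving 10.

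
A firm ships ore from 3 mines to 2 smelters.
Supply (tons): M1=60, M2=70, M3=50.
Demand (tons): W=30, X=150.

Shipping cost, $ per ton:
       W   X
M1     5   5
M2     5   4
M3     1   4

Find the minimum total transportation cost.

An optimal shipping plan:
  M1→X: 60 tons
  M2→X: 70 tons
  M3→W: 30 tons
  M3→X: 20 tons
Total cost = $690.

690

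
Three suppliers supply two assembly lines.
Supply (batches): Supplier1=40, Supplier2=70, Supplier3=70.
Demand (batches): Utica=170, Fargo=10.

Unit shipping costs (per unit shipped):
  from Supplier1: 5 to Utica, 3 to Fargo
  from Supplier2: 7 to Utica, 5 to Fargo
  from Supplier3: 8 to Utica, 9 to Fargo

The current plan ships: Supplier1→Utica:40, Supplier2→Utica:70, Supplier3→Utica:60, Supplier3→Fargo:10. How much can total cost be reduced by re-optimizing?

Current plan cost = 40·5 + 70·7 + 60·8 + 10·9 = 1260.
Optimal plan:
  Supplier1–Utica: 30 × 5 = 150
  Supplier1–Fargo: 10 × 3 = 30
  Supplier2–Utica: 70 × 7 = 490
  Supplier3–Utica: 70 × 8 = 560
Optimal cost = 1230.
Saving = 1260 − 1230 = 30.

30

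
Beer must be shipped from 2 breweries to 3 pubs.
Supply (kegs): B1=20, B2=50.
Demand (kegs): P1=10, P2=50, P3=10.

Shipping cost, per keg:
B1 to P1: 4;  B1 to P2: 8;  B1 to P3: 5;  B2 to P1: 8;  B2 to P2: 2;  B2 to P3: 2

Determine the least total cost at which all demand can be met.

190

One minimum-cost allocation:
  B1→P1: 10 × 4 = 40
  B1→P3: 10 × 5 = 50
  B2→P2: 50 × 2 = 100
Total = 40 + 50 + 100 = 190.
(Supply check: B1 ships 20; B2 ships 50.)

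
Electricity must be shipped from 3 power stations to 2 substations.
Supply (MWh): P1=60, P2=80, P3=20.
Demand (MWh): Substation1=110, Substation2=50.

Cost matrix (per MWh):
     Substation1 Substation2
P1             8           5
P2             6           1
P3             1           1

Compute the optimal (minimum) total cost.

730

One minimum-cost allocation:
  P1 to Substation1: 60 × 8 = 480
  P2 to Substation1: 30 × 6 = 180
  P2 to Substation2: 50 × 1 = 50
  P3 to Substation1: 20 × 1 = 20
Total = 480 + 180 + 50 + 20 = 730.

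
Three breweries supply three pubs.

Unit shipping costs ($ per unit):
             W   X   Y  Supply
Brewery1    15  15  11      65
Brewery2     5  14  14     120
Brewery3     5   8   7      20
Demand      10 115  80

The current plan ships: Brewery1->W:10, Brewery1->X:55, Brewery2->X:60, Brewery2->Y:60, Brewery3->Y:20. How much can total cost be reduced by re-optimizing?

345

Current plan cost = 10·15 + 55·15 + 60·14 + 60·14 + 20·7 = $2795.
Optimal plan:
  Brewery1→Y: 65 × $11 = $715
  Brewery2→W: 10 × $5 = $50
  Brewery2→X: 110 × $14 = $1540
  Brewery3→X: 5 × $8 = $40
  Brewery3→Y: 15 × $7 = $105
Optimal cost = $2450.
Saving = 2795 − 2450 = $345.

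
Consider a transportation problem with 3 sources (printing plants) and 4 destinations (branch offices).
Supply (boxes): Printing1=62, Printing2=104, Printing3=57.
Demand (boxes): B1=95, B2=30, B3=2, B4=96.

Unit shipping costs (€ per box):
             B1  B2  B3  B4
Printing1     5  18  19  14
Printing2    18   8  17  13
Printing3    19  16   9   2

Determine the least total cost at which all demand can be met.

An optimal shipping plan:
  Printing1→B1: 62 × €5 = €310
  Printing2→B1: 33 × €18 = €594
  Printing2→B2: 30 × €8 = €240
  Printing2→B3: 2 × €17 = €34
  Printing2→B4: 39 × €13 = €507
  Printing3→B4: 57 × €2 = €114
Total = 310 + 594 + 240 + 34 + 507 + 114 = €1799.

1799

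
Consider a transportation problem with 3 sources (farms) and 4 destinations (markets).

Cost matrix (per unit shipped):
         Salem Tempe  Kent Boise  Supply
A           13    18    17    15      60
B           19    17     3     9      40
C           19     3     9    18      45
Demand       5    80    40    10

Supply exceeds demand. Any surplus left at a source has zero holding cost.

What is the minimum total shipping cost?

1100

One minimum-cost allocation:
  A->Salem: 5 crates
  A->Tempe: 35 crates
  A->Boise: 10 crates
  B->Kent: 40 crates
  C->Tempe: 45 crates
Total cost = 1100.
(Supply check: A ships 50; B ships 40; C ships 45.)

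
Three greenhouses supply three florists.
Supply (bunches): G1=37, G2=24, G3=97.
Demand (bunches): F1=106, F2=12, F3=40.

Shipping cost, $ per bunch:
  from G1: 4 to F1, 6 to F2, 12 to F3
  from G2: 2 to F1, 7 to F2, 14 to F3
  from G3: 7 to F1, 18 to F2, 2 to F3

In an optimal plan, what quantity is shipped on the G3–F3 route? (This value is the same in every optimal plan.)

40

Solving gives:
  G1→F1: 25 × $4 = $100
  G1→F2: 12 × $6 = $72
  G2→F1: 24 × $2 = $48
  G3→F1: 57 × $7 = $399
  G3→F3: 40 × $2 = $80
Total cost = $699.
So G3→F3 carries 40 bunches.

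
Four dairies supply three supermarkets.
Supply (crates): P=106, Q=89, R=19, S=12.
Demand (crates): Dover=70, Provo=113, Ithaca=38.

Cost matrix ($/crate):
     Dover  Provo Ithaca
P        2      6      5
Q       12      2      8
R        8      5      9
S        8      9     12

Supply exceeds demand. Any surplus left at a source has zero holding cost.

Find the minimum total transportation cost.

660

One minimum-cost allocation:
  P to Dover: 68 × $2 = $136
  P to Ithaca: 38 × $5 = $190
  Q to Provo: 89 × $2 = $178
  R to Provo: 19 × $5 = $95
  S to Dover: 2 × $8 = $16
  S to Provo: 5 × $9 = $45
Total = 136 + 190 + 178 + 95 + 16 + 45 = $660.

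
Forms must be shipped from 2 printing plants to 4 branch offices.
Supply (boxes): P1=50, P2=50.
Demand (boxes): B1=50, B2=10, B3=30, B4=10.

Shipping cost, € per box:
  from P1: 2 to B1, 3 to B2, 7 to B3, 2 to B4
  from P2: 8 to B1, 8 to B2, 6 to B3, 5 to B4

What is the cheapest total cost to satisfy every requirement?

410

An optimal shipping plan:
  P1->B1: 50 boxes
  P2->B2: 10 boxes
  P2->B3: 30 boxes
  P2->B4: 10 boxes
Total cost = €410.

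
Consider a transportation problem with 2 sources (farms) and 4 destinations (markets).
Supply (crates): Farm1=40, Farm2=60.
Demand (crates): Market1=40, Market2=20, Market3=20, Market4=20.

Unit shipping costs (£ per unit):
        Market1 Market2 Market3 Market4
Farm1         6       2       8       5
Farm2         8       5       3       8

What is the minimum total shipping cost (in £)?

520

An optimal shipping plan:
  Farm1–Market2: 20 × £2 = £40
  Farm1–Market4: 20 × £5 = £100
  Farm2–Market1: 40 × £8 = £320
  Farm2–Market3: 20 × £3 = £60
Total = 40 + 100 + 320 + 60 = £520.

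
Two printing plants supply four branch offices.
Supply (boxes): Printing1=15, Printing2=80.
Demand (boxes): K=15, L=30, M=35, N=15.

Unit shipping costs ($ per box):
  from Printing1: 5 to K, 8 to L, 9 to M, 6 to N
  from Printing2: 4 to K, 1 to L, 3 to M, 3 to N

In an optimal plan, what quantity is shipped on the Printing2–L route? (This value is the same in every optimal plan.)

Optimal shipments:
  Printing1->K: 15 × $5 = $75
  Printing2->L: 30 × $1 = $30
  Printing2->M: 35 × $3 = $105
  Printing2->N: 15 × $3 = $45
Total cost = $255.
So Printing2→L carries 30 boxes.

30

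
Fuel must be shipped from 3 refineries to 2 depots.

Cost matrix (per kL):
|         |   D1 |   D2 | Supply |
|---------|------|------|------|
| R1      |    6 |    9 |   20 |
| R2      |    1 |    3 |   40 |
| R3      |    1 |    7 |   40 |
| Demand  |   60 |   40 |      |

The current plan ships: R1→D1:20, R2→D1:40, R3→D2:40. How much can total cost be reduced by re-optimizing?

160

Current plan cost = 20·6 + 40·1 + 40·7 = 440.
Optimal plan:
  R1 to D1: 20 × 6 = 120
  R2 to D2: 40 × 3 = 120
  R3 to D1: 40 × 1 = 40
Optimal cost = 280.
Saving = 440 − 280 = 160.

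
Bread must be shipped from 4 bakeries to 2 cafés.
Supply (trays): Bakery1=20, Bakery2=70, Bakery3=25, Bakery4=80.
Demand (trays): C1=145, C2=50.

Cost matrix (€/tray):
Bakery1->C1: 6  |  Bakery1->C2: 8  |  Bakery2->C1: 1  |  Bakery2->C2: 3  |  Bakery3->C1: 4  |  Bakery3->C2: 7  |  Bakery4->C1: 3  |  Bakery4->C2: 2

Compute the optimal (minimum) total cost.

An optimal shipping plan:
  Bakery1→C1: 20 × €6 = €120
  Bakery2→C1: 70 × €1 = €70
  Bakery3→C1: 25 × €4 = €100
  Bakery4→C1: 30 × €3 = €90
  Bakery4→C2: 50 × €2 = €100
Total = 120 + 70 + 100 + 90 + 100 = €480.

480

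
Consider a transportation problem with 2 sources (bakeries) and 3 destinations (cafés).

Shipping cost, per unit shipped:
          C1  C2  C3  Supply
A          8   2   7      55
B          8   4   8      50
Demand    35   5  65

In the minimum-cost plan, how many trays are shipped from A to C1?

0

Optimal shipments:
  A to C2: 5 trays
  A to C3: 50 trays
  B to C1: 35 trays
  B to C3: 15 trays
Total cost = 760.
The route A→C1 is not used.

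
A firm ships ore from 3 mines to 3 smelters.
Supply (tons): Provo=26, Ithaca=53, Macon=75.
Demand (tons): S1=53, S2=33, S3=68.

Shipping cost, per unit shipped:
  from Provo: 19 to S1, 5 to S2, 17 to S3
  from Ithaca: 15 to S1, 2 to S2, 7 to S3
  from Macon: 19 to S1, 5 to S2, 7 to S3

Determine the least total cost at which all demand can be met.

1436

One minimum-cost allocation:
  Provo–S2: 26 × 5 = 130
  Ithaca–S1: 53 × 15 = 795
  Macon–S2: 7 × 5 = 35
  Macon–S3: 68 × 7 = 476
Total = 130 + 795 + 35 + 476 = 1436.
(Supply check: Provo ships 26; Ithaca ships 53; Macon ships 75.)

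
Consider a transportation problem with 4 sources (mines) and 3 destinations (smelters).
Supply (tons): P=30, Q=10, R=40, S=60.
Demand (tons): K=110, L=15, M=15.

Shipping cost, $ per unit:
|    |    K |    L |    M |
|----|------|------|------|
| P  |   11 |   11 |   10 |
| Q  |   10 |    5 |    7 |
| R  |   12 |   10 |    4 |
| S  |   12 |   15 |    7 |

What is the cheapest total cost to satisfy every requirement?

Optimal allocation:
  P–K: 30 tons
  Q–L: 10 tons
  R–K: 20 tons
  R–L: 5 tons
  R–M: 15 tons
  S–K: 60 tons
Total cost = $1450.
(Supply check: P ships 30; Q ships 10; R ships 40; S ships 60.)

1450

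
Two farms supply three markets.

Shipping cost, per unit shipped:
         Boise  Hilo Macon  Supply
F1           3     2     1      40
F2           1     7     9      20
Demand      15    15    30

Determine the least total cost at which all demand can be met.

100

One minimum-cost allocation:
  F1–Hilo: 10 × 2 = 20
  F1–Macon: 30 × 1 = 30
  F2–Boise: 15 × 1 = 15
  F2–Hilo: 5 × 7 = 35
Total = 20 + 30 + 15 + 35 = 100.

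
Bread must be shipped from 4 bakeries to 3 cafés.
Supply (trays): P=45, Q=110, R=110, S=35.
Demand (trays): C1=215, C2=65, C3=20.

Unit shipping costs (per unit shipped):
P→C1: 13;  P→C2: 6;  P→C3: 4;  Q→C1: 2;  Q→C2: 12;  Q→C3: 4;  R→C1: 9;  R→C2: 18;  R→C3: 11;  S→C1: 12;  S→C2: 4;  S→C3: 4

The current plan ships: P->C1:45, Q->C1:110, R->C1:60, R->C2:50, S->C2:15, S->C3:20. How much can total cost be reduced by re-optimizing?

Current plan cost = 45·13 + 110·2 + 60·9 + 50·18 + 15·4 + 20·4 = 2385.
Optimal plan:
  P to C2: 30 trays
  P to C3: 15 trays
  Q to C1: 105 trays
  Q to C3: 5 trays
  R to C1: 110 trays
  S to C2: 35 trays
Optimal cost = 1600.
Saving = 2385 − 1600 = 785.

785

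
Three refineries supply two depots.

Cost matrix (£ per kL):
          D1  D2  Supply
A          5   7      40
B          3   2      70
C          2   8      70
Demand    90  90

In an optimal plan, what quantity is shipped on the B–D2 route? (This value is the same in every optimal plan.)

The minimum-cost plan:
  A to D1: 20 × £5 = £100
  A to D2: 20 × £7 = £140
  B to D2: 70 × £2 = £140
  C to D1: 70 × £2 = £140
Total cost = £520.
So B→D2 carries 70 kL.

70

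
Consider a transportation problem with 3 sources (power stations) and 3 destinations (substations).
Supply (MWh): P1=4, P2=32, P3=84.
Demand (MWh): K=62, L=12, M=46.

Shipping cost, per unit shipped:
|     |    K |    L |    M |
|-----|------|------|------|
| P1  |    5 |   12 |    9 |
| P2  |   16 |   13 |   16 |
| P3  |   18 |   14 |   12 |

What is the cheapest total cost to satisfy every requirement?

1720

One minimum-cost allocation:
  P1→K: 4 × 5 = 20
  P2→K: 32 × 16 = 512
  P3→K: 26 × 18 = 468
  P3→L: 12 × 14 = 168
  P3→M: 46 × 12 = 552
Total = 20 + 512 + 468 + 168 + 552 = 1720.
(Supply check: P1 ships 4; P2 ships 32; P3 ships 84.)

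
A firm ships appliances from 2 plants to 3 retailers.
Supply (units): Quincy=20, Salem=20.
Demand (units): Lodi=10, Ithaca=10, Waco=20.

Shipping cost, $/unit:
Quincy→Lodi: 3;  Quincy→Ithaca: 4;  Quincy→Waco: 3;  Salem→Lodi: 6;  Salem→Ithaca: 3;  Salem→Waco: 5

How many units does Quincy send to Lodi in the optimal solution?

10

Solving gives:
  Quincy–Lodi: 10 × $3 = $30
  Quincy–Waco: 10 × $3 = $30
  Salem–Ithaca: 10 × $3 = $30
  Salem–Waco: 10 × $5 = $50
Total cost = $140.
So Quincy→Lodi carries 10 units.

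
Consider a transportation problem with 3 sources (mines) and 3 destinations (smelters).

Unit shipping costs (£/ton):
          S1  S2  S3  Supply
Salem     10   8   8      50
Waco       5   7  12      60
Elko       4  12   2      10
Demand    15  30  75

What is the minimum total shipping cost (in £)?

An optimal shipping plan:
  Salem–S3: 50 × £8 = £400
  Waco–S1: 15 × £5 = £75
  Waco–S2: 30 × £7 = £210
  Waco–S3: 15 × £12 = £180
  Elko–S3: 10 × £2 = £20
Total = 400 + 75 + 210 + 180 + 20 = £885.

885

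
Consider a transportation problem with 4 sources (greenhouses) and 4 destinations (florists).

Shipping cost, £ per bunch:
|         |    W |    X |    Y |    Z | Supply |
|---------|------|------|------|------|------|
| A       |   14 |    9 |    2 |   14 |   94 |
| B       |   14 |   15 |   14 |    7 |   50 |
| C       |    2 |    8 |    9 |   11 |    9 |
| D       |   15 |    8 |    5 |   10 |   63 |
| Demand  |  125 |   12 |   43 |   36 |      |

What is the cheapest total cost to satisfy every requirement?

2127

An optimal shipping plan:
  A–W: 51 × £14 = £714
  A–Y: 43 × £2 = £86
  B–W: 14 × £14 = £196
  B–Z: 36 × £7 = £252
  C–W: 9 × £2 = £18
  D–W: 51 × £15 = £765
  D–X: 12 × £8 = £96
Total = 714 + 86 + 196 + 252 + 18 + 765 + 96 = £2127.
(Supply check: A ships 94; B ships 50; C ships 9; D ships 63.)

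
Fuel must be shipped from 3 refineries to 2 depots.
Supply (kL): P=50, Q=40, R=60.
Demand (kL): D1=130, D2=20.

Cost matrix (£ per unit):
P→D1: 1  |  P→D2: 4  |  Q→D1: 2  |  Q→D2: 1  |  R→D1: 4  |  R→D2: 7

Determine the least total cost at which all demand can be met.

350

One minimum-cost allocation:
  P to D1: 50 kL
  Q to D1: 20 kL
  Q to D2: 20 kL
  R to D1: 60 kL
Total cost = £350.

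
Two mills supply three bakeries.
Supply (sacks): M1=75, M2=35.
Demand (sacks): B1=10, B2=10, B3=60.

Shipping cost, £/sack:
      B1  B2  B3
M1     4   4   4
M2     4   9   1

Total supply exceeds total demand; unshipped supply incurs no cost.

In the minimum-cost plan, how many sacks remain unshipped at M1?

30

Minimum-cost shipments:
  M1→B1: 10 × £4 = £40
  M1→B2: 10 × £4 = £40
  M1→B3: 25 × £4 = £100
  M2→B3: 35 × £1 = £35
Total cost = £215.
M1 ships 45 of its 75, leaving 30.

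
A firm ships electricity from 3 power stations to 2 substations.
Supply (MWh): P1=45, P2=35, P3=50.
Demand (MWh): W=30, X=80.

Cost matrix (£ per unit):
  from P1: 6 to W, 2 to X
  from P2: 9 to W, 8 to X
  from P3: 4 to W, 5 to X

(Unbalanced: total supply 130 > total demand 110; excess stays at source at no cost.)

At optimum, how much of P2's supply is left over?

20

Minimum-cost shipments:
  P1–X: 45 MWh
  P2–X: 15 MWh
  P3–W: 30 MWh
  P3–X: 20 MWh
Total cost = £430.
P2 ships 15 of its 35, leaving 20.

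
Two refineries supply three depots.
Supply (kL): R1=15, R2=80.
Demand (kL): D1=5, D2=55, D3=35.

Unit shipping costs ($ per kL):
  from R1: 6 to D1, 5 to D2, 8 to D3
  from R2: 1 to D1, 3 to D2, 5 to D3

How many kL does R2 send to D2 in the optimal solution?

40

The minimum-cost plan:
  R1–D2: 15 × $5 = $75
  R2–D1: 5 × $1 = $5
  R2–D2: 40 × $3 = $120
  R2–D3: 35 × $5 = $175
Total cost = $375.
So R2→D2 carries 40 kL.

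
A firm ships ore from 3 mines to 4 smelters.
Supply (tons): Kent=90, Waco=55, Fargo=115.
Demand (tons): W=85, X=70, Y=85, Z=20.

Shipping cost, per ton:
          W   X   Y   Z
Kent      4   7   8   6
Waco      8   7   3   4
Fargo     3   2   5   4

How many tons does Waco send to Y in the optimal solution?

55

Optimal shipments:
  Kent→W: 85 tons
  Kent→Z: 5 tons
  Waco→Y: 55 tons
  Fargo→X: 70 tons
  Fargo→Y: 30 tons
  Fargo→Z: 15 tons
Total cost = 885.
So Waco→Y carries 55 tons.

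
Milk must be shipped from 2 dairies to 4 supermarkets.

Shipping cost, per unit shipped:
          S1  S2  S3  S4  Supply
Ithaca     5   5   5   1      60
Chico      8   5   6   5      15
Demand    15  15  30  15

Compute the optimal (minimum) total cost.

An optimal shipping plan:
  Ithaca–S1: 15 × 5 = 75
  Ithaca–S3: 30 × 5 = 150
  Ithaca–S4: 15 × 1 = 15
  Chico–S2: 15 × 5 = 75
Total = 75 + 150 + 15 + 75 = 315.

315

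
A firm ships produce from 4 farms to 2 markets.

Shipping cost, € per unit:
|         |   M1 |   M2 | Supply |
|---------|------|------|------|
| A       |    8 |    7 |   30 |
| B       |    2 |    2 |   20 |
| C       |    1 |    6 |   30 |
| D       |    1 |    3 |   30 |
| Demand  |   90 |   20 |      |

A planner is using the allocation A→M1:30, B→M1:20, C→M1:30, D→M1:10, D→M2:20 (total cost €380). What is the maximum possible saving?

Current plan cost = 30·8 + 20·2 + 30·1 + 10·1 + 20·3 = €380.
Optimal plan:
  A to M1: 10 crates
  A to M2: 20 crates
  B to M1: 20 crates
  C to M1: 30 crates
  D to M1: 30 crates
Optimal cost = €320.
Saving = 380 − 320 = €60.

60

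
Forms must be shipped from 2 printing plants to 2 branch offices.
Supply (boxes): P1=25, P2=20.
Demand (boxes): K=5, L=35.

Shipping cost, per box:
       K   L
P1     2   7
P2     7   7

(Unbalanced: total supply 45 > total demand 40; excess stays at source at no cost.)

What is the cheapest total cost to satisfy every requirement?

An optimal shipping plan:
  P1->K: 5 boxes
  P1->L: 15 boxes
  P2->L: 20 boxes
Total cost = 255.
(Supply check: P1 ships 20; P2 ships 20.)

255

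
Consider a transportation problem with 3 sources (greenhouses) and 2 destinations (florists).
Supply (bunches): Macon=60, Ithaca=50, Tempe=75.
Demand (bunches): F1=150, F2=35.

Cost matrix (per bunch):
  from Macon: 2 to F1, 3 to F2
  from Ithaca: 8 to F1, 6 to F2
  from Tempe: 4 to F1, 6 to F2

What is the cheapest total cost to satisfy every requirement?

An optimal shipping plan:
  Macon->F1: 60 × 2 = 120
  Ithaca->F1: 15 × 8 = 120
  Ithaca->F2: 35 × 6 = 210
  Tempe->F1: 75 × 4 = 300
Total = 120 + 120 + 210 + 300 = 750.

750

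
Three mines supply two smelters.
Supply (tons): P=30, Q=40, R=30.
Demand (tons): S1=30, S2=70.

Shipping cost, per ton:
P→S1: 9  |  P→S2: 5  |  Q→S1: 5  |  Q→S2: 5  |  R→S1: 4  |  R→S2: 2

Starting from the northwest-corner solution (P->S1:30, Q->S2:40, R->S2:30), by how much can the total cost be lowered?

Current plan cost = 30·9 + 40·5 + 30·2 = 530.
Optimal plan:
  P–S2: 30 × 5 = 150
  Q–S1: 30 × 5 = 150
  Q–S2: 10 × 5 = 50
  R–S2: 30 × 2 = 60
Optimal cost = 410.
Saving = 530 − 410 = 120.

120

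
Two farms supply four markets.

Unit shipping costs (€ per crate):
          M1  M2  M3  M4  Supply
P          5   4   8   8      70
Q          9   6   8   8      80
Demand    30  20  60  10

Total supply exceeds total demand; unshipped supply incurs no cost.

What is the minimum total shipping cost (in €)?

A cheapest plan:
  P->M1: 30 × €5 = €150
  P->M2: 20 × €4 = €80
  P->M3: 20 × €8 = €160
  Q->M3: 40 × €8 = €320
  Q->M4: 10 × €8 = €80
Total = 150 + 80 + 160 + 320 + 80 = €790.
(Supply check: P ships 70; Q ships 50.)

790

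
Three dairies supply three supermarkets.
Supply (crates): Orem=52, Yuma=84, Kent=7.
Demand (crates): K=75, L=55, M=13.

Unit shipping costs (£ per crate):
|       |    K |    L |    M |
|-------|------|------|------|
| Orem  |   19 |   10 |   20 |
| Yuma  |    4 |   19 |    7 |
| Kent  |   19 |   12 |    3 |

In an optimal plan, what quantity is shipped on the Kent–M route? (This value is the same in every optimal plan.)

4

Optimal shipments:
  Orem–L: 52 × £10 = £520
  Yuma–K: 75 × £4 = £300
  Yuma–M: 9 × £7 = £63
  Kent–L: 3 × £12 = £36
  Kent–M: 4 × £3 = £12
Total cost = £931.
So Kent→M carries 4 crates.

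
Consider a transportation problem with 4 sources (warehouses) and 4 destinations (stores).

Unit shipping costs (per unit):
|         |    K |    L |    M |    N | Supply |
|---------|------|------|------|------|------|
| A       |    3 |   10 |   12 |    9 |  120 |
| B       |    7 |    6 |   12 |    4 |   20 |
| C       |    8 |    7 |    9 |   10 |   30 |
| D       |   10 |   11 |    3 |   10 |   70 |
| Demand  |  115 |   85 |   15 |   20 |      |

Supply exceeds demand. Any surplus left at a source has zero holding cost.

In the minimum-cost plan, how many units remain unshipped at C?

0

An optimal plan:
  A–K: 115 × 3 = 345
  A–L: 5 × 10 = 50
  B–N: 20 × 4 = 80
  C–L: 30 × 7 = 210
  D–L: 50 × 11 = 550
  D–M: 15 × 3 = 45
Total cost = 1280.
C ships 30 of its 30, leaving 0.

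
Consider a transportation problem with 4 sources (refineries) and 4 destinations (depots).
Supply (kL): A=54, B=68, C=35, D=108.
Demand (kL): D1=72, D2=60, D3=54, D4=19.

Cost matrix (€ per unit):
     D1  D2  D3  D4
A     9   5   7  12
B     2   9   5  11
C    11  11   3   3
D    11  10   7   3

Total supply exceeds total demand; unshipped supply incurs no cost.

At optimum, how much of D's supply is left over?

Minimum-cost shipments:
  A->D2: 54 × €5 = €270
  B->D1: 68 × €2 = €136
  C->D3: 35 × €3 = €105
  D->D1: 4 × €11 = €44
  D->D2: 6 × €10 = €60
  D->D3: 19 × €7 = €133
  D->D4: 19 × €3 = €57
Total cost = €805.
D ships 48 of its 108, leaving 60.

60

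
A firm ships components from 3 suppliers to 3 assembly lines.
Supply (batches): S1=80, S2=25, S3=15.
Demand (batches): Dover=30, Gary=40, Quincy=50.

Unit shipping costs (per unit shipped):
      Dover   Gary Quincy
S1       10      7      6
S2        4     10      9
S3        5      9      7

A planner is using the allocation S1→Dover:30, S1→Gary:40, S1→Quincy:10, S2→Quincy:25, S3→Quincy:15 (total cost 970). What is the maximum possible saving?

255

Current plan cost = 30·10 + 40·7 + 10·6 + 25·9 + 15·7 = 970.
Optimal plan:
  S1→Gary: 40 batches
  S1→Quincy: 40 batches
  S2→Dover: 25 batches
  S3→Dover: 5 batches
  S3→Quincy: 10 batches
Optimal cost = 715.
Saving = 970 − 715 = 255.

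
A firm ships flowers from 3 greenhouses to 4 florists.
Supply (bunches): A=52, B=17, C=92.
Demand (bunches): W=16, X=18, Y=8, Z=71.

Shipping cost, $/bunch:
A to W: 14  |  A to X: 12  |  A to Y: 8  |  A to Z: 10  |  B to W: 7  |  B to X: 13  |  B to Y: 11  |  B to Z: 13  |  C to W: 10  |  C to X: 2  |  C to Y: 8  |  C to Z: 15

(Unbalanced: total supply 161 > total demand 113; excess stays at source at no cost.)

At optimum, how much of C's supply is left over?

Minimum-cost shipments:
  A–Z: 52 × $10 = $520
  B–W: 16 × $7 = $112
  B–Z: 1 × $13 = $13
  C–X: 18 × $2 = $36
  C–Y: 8 × $8 = $64
  C–Z: 18 × $15 = $270
Total cost = $1015.
C ships 44 of its 92, leaving 48.

48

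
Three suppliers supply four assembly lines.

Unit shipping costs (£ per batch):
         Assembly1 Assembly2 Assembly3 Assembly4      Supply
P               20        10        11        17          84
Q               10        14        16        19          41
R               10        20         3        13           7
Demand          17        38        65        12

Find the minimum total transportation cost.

1485

Optimal allocation:
  P→Assembly2: 26 × £10 = £260
  P→Assembly3: 58 × £11 = £638
  Q→Assembly1: 17 × £10 = £170
  Q→Assembly2: 12 × £14 = £168
  Q→Assembly4: 12 × £19 = £228
  R→Assembly3: 7 × £3 = £21
Total = 260 + 638 + 170 + 168 + 228 + 21 = £1485.
(Supply check: P ships 84; Q ships 41; R ships 7.)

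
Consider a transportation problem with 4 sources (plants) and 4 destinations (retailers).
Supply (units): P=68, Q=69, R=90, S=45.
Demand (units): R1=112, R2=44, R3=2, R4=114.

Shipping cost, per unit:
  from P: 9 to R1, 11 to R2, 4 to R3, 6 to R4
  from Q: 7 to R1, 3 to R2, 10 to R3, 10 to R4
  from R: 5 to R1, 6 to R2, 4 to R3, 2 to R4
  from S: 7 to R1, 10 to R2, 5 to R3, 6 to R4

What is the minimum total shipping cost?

One minimum-cost allocation:
  P->R3: 2 × 4 = 8
  P->R4: 66 × 6 = 396
  Q->R1: 25 × 7 = 175
  Q->R2: 44 × 3 = 132
  R->R1: 42 × 5 = 210
  R->R4: 48 × 2 = 96
  S->R1: 45 × 7 = 315
Total = 8 + 396 + 175 + 132 + 210 + 96 + 315 = 1332.

1332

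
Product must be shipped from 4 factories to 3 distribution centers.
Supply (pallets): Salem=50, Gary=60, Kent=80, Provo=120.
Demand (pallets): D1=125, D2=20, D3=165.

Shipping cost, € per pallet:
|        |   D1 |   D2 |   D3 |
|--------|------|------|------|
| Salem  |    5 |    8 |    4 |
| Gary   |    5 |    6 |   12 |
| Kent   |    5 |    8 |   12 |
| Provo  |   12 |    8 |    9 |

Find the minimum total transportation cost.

One minimum-cost allocation:
  Salem→D3: 50 pallets
  Gary→D1: 45 pallets
  Gary→D2: 15 pallets
  Kent→D1: 80 pallets
  Provo→D2: 5 pallets
  Provo→D3: 115 pallets
Total cost = €1990.
(Supply check: Salem ships 50; Gary ships 60; Kent ships 80; Provo ships 120.)

1990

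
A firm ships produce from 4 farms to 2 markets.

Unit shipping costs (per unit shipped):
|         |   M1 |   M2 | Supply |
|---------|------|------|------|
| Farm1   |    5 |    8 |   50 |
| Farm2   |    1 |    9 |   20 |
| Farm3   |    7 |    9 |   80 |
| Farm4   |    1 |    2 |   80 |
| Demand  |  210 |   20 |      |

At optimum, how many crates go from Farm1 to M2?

Solving gives:
  Farm1->M1: 50 × 5 = 250
  Farm2->M1: 20 × 1 = 20
  Farm3->M1: 80 × 7 = 560
  Farm4->M1: 60 × 1 = 60
  Farm4->M2: 20 × 2 = 40
Total cost = 930.
The route Farm1→M2 is not used.

0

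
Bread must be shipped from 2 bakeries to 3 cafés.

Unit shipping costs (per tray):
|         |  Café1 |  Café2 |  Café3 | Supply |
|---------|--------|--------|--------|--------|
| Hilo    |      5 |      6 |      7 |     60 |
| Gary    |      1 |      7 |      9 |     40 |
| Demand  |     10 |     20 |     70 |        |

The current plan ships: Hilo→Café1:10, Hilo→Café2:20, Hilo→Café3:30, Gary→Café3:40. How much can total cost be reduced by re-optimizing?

Current plan cost = 10·5 + 20·6 + 30·7 + 40·9 = 740.
Optimal plan:
  Hilo–Café3: 60 × 7 = 420
  Gary–Café1: 10 × 1 = 10
  Gary–Café2: 20 × 7 = 140
  Gary–Café3: 10 × 9 = 90
Optimal cost = 660.
Saving = 740 − 660 = 80.

80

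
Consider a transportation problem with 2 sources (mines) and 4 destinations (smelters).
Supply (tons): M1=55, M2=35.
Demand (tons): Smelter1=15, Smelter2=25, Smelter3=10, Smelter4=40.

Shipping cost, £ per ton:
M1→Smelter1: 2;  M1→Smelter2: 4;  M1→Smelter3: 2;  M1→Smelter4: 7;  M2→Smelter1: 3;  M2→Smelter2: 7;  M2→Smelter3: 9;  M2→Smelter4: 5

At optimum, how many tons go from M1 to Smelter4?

Solving gives:
  M1->Smelter1: 15 × £2 = £30
  M1->Smelter2: 25 × £4 = £100
  M1->Smelter3: 10 × £2 = £20
  M1->Smelter4: 5 × £7 = £35
  M2->Smelter4: 35 × £5 = £175
Total cost = £360.
So M1→Smelter4 carries 5 tons.

5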